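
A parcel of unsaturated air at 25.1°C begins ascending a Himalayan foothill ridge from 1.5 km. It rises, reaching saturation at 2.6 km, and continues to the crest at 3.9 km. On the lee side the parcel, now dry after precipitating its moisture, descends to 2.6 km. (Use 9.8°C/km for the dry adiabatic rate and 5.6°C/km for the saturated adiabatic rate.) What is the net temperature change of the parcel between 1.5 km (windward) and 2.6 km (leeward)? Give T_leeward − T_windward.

Dry to 2600 m: -9.8 × 1.1 km = -10.78°C, so T = 14.32°C.
Saturated to 3900 m: -5.6 × 1.3 km = -7.28°C, so T = 7.04°C.
Dry descent to 2600 m: +9.8 × 1.3 km = +12.74°C, so T = 19.78°C.
Net change vs windward start: 19.78 − 25.1 = -5.32°C

-5.32°C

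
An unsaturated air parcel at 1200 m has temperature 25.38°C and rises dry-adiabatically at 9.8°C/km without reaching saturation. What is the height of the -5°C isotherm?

Height above start = (25.38 − (-5)) / 9.8 = 3.1 km
Altitude = 1200 m + 3100 m = 4300 m

4300 m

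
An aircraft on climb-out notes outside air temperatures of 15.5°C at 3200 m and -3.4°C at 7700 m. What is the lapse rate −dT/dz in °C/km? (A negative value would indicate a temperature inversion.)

Γ = −ΔT/Δz = (15.5 − (-3.4)) / (7700 − 3200) m
  = 18.9°C / 4.5 km = 4.2°C/km

4.2°C/km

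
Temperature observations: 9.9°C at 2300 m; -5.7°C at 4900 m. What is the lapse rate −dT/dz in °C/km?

Γ = −ΔT/Δz = (9.9 − (-5.7)) / (4900 − 2300) m
  = 15.6°C / 2.6 km = 6°C/km

6°C/km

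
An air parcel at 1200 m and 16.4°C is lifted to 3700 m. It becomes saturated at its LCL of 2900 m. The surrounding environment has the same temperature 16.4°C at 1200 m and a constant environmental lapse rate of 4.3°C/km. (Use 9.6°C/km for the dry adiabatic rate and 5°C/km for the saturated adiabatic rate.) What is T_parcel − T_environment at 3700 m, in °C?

-9.57°C (parcel cooler than environment)

Parcel:
  1200–2900 m, dry: Δz = 1.7 km ⇒ ΔT = -16.32°C; T = 0.08°C
  2900–3700 m, saturated: Δz = 0.8 km ⇒ ΔT = -4°C; T = -3.92°C
Environment:
  1200–3700 m, environment: Δz = 2.5 km ⇒ ΔT = -10.75°C; T = 5.65°C
T_parcel − T_env = -3.92 − 5.65 = -9.57°C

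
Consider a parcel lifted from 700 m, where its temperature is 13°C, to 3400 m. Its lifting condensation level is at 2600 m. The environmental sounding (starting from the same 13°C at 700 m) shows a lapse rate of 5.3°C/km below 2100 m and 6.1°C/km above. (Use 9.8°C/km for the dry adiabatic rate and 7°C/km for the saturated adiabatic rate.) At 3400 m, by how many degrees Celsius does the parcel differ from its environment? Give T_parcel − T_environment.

Parcel:
  Dry to 2600 m: -9.8 × 1.9 km = -18.62°C, so T = -5.62°C.
  Saturated to 3400 m: -7 × 0.8 km = -5.6°C, so T = -11.22°C.
Environment:
  Environment, lower layer to 2100 m: -5.3 × 1.4 km = -7.42°C, so T = 5.58°C.
  Environment, upper layer to 3400 m: -6.1 × 1.3 km = -7.93°C, so T = -2.35°C.
T_parcel − T_env = -11.22 − (-2.35) = -8.87°C

-8.87°C (parcel cooler than environment)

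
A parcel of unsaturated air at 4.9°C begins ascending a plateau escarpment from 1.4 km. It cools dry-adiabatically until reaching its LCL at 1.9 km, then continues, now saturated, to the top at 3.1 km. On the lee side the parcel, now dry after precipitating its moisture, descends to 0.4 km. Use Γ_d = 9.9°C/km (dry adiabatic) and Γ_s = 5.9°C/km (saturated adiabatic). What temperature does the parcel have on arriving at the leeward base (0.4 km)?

1400–1900 m, dry: Δz = 0.5 km ⇒ ΔT = -4.95°C; T = -0.05°C
1900–3100 m, saturated: Δz = 1.2 km ⇒ ΔT = -7.08°C; T = -7.13°C
3100–400 m, dry descent: Δz = 2.7 km ⇒ ΔT = +26.73°C; T = 19.6°C

19.6°C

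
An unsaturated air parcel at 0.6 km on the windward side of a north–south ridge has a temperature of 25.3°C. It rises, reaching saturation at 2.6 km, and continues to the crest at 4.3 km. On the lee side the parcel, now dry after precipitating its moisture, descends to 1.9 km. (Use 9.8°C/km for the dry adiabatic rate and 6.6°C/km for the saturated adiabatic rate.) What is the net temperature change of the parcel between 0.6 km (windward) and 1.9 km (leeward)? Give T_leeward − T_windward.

600–2600 m, dry: Δz = 2 km ⇒ ΔT = -19.6°C; T = 5.7°C
2600–4300 m, saturated: Δz = 1.7 km ⇒ ΔT = -11.22°C; T = -5.52°C
4300–1900 m, dry descent: Δz = 2.4 km ⇒ ΔT = +23.52°C; T = 18°C
Net change vs windward start: 18 − 25.3 = -7.3°C

-7.3°C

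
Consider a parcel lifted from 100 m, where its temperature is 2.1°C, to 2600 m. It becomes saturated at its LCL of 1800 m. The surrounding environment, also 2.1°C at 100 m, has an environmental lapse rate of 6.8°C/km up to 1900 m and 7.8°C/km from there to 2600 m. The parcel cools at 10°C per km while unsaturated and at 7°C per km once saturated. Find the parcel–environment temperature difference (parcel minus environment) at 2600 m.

Parcel:
  From 100 m to 1800 m (dry): cools by 10 × 1.7 = 17°C, giving -14.9°C.
  From 1800 m to 2600 m (saturated): cools by 7 × 0.8 = 5.6°C, giving -20.5°C.
Environment:
  From 100 m to 1900 m (environment, lower layer): cools by 6.8 × 1.8 = 12.24°C, giving -10.14°C.
  From 1900 m to 2600 m (environment, upper layer): cools by 7.8 × 0.7 = 5.46°C, giving -15.6°C.
T_parcel − T_env = -20.5 − (-15.6) = -4.9°C

-4.9°C (parcel cooler than environment)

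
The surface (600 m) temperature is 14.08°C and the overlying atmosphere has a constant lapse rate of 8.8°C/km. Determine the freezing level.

Height above start = (14.08 − 0) / 8.8 = 1.6 km
Altitude = 600 m + 1600 m = 2200 m

2200 m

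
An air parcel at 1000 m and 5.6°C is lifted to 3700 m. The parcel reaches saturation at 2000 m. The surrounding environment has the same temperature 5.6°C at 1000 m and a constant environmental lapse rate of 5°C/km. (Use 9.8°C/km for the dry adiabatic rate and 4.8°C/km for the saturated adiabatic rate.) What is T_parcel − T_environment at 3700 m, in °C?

-4.46°C (parcel cooler than environment)

Parcel:
  Dry to 2000 m: -9.8 × 1 km = -9.8°C, so T = -4.2°C.
  Saturated to 3700 m: -4.8 × 1.7 km = -8.16°C, so T = -12.36°C.
Environment:
  Environment to 3700 m: -5 × 2.7 km = -13.5°C, so T = -7.9°C.
T_parcel − T_env = -12.36 − (-7.9) = -4.46°C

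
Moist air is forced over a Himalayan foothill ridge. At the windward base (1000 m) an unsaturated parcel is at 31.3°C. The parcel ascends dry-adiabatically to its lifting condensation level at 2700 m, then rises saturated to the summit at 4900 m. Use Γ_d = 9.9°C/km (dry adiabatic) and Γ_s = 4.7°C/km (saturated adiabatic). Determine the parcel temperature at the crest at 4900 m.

1000–2700 m, dry: Δz = 1.7 km ⇒ ΔT = -16.83°C; T = 14.47°C
2700–4900 m, saturated: Δz = 2.2 km ⇒ ΔT = -10.34°C; T = 4.13°C

4.13°C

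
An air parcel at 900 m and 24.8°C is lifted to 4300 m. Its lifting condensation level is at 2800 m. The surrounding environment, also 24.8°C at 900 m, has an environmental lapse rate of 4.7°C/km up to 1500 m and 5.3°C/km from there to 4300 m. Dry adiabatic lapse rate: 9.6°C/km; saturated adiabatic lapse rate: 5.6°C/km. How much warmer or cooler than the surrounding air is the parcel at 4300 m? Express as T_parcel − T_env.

Parcel:
  From 900 m to 2800 m (dry): cools by 9.6 × 1.9 = 18.24°C, giving 6.56°C.
  From 2800 m to 4300 m (saturated): cools by 5.6 × 1.5 = 8.4°C, giving -1.84°C.
Environment:
  From 900 m to 1500 m (environment, lower layer): cools by 4.7 × 0.6 = 2.82°C, giving 21.98°C.
  From 1500 m to 4300 m (environment, upper layer): cools by 5.3 × 2.8 = 14.84°C, giving 7.14°C.
T_parcel − T_env = -1.84 − 7.14 = -8.98°C

-8.98°C (parcel cooler than environment)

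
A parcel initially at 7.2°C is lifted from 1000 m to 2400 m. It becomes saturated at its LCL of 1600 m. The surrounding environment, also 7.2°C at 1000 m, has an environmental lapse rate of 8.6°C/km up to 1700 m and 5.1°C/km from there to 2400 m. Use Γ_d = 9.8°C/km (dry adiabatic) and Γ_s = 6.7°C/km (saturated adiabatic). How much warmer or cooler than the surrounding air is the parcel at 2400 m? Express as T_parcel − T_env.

-1.65°C (parcel cooler than environment)

Parcel:
  Dry to 1600 m: -9.8 × 0.6 km = -5.88°C, so T = 1.32°C.
  Saturated to 2400 m: -6.7 × 0.8 km = -5.36°C, so T = -4.04°C.
Environment:
  Environment, lower layer to 1700 m: -8.6 × 0.7 km = -6.02°C, so T = 1.18°C.
  Environment, upper layer to 2400 m: -5.1 × 0.7 km = -3.57°C, so T = -2.39°C.
T_parcel − T_env = -4.04 − (-2.39) = -1.65°C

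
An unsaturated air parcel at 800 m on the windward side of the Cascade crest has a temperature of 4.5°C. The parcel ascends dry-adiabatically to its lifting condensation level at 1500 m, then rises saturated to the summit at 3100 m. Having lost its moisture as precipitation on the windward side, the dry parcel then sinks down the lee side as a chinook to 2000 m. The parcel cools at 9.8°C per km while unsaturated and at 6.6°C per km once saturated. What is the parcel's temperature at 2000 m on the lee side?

Dry to 1500 m: -9.8 × 0.7 km = -6.86°C, so T = -2.36°C.
Saturated to 3100 m: -6.6 × 1.6 km = -10.56°C, so T = -12.92°C.
Dry descent to 2000 m: +9.8 × 1.1 km = +10.78°C, so T = -2.14°C.

-2.14°C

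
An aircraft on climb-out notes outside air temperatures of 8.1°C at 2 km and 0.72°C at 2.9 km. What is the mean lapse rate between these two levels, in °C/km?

Γ = −ΔT/Δz = (8.1 − 0.72) / (2900 − 2000) m
  = 7.38°C / 0.9 km = 8.2°C/km

8.2°C/km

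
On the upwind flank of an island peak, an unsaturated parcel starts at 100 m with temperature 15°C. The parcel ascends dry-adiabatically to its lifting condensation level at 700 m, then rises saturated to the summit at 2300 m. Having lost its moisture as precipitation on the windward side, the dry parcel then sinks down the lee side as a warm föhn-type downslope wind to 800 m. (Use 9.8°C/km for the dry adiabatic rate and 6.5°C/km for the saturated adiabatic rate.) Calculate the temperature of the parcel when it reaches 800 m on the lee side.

100 → 700 m (dry, 9.8°C/km): ΔT = -9.8 × 0.6 = -5.88°C → T = 9.12°C
700 → 2300 m (saturated, 6.5°C/km): ΔT = -6.5 × 1.6 = -10.4°C → T = -1.28°C
2300 → 800 m (dry descent, 9.8°C/km): ΔT = +9.8 × 1.5 = +14.7°C → T = 13.42°C

13.42°C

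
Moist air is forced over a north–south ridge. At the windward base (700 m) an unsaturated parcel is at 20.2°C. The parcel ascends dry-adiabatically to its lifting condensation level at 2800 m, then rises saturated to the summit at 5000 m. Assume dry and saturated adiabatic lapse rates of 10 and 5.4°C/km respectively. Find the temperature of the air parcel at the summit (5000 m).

Dry to 2800 m: -10 × 2.1 km = -21°C, so T = -0.8°C.
Saturated to 5000 m: -5.4 × 2.2 km = -11.88°C, so T = -12.68°C.

-12.68°C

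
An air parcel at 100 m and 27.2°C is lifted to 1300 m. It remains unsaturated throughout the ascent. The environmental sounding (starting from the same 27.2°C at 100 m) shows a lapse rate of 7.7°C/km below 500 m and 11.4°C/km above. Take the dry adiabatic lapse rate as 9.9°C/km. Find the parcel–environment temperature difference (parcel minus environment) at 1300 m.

Parcel:
  100 → 1300 m (dry, 9.9°C/km): ΔT = -9.9 × 1.2 = -11.88°C → T = 15.32°C
Environment:
  100 → 500 m (environment, lower layer, 7.7°C/km): ΔT = -7.7 × 0.4 = -3.08°C → T = 24.12°C
  500 → 1300 m (environment, upper layer, 11.4°C/km): ΔT = -11.4 × 0.8 = -9.12°C → T = 15°C
T_parcel − T_env = 15.32 − 15 = +0.32°C

+0.32°C (parcel warmer than environment)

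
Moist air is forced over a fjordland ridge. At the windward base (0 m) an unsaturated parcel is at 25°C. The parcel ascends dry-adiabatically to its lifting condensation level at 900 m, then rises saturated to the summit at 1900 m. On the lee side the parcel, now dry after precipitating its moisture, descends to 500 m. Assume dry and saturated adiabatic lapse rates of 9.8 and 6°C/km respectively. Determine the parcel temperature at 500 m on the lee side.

From 0 m to 900 m (dry): cools by 9.8 × 0.9 = 8.82°C, giving 16.18°C.
From 900 m to 1900 m (saturated): cools by 6 × 1 = 6°C, giving 10.18°C.
From 1900 m to 500 m (dry descent): warms by 9.8 × 1.4 = 13.72°C, giving 23.9°C.

23.9°C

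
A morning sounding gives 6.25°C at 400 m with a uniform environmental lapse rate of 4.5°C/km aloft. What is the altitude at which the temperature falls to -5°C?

2900 m

Height above start = (6.25 − (-5)) / 4.5 = 2.5 km
Altitude = 400 m + 2500 m = 2900 m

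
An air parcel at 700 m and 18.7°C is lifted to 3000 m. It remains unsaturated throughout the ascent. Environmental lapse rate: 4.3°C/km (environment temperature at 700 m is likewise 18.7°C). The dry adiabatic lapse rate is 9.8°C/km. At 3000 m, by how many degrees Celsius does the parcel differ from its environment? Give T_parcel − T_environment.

Parcel:
  700 → 3000 m (dry, 9.8°C/km): ΔT = -9.8 × 2.3 = -22.54°C → T = -3.84°C
Environment:
  700 → 3000 m (environment, 4.3°C/km): ΔT = -4.3 × 2.3 = -9.89°C → T = 8.81°C
T_parcel − T_env = -3.84 − 8.81 = -12.65°C

-12.65°C (parcel cooler than environment)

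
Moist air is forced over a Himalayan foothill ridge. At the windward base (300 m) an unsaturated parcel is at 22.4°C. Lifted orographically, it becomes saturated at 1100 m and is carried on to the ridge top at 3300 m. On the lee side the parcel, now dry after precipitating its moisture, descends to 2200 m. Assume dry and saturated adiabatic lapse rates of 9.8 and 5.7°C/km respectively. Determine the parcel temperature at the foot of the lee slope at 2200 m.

12.8°C

300 → 1100 m (dry, 9.8°C/km): ΔT = -9.8 × 0.8 = -7.84°C → T = 14.56°C
1100 → 3300 m (saturated, 5.7°C/km): ΔT = -5.7 × 2.2 = -12.54°C → T = 2.02°C
3300 → 2200 m (dry descent, 9.8°C/km): ΔT = +9.8 × 1.1 = +10.78°C → T = 12.8°C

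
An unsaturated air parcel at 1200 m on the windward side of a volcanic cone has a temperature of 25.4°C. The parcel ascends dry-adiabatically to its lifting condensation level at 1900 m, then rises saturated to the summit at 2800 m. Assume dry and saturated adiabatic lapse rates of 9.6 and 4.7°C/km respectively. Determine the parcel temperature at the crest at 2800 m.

Dry to 1900 m: -9.6 × 0.7 km = -6.72°C, so T = 18.68°C.
Saturated to 2800 m: -4.7 × 0.9 km = -4.23°C, so T = 14.45°C.

14.45°C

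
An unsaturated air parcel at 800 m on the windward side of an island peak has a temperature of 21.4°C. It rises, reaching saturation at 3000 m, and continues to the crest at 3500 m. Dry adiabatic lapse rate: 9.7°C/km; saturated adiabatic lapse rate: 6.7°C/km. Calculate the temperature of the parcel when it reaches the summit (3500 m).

Dry to 3000 m: -9.7 × 2.2 km = -21.34°C, so T = 0.06°C.
Saturated to 3500 m: -6.7 × 0.5 km = -3.35°C, so T = -3.29°C.

-3.29°C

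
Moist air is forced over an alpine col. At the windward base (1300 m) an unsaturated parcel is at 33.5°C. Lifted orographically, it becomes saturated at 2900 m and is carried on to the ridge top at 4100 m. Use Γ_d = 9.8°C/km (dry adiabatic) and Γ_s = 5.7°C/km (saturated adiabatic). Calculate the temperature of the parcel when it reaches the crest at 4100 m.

10.98°C

From 1300 m to 2900 m (dry): cools by 9.8 × 1.6 = 15.68°C, giving 17.82°C.
From 2900 m to 4100 m (saturated): cools by 5.7 × 1.2 = 6.84°C, giving 10.98°C.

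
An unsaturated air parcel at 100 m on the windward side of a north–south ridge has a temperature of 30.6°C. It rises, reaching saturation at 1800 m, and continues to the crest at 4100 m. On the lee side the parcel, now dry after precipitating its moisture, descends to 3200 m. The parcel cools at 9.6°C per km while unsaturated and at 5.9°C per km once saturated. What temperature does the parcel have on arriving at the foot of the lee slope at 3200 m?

100 → 1800 m (dry, 9.6°C/km): ΔT = -9.6 × 1.7 = -16.32°C → T = 14.28°C
1800 → 4100 m (saturated, 5.9°C/km): ΔT = -5.9 × 2.3 = -13.57°C → T = 0.71°C
4100 → 3200 m (dry descent, 9.6°C/km): ΔT = +9.6 × 0.9 = +8.64°C → T = 9.35°C

9.35°C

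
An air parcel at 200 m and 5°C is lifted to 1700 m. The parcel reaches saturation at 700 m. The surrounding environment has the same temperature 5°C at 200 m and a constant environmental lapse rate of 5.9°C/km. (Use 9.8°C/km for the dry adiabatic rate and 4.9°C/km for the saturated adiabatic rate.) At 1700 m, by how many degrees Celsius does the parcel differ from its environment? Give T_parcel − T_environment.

-0.95°C (parcel cooler than environment)

Parcel:
  200–700 m, dry: Δz = 0.5 km ⇒ ΔT = -4.9°C; T = 0.1°C
  700–1700 m, saturated: Δz = 1 km ⇒ ΔT = -4.9°C; T = -4.8°C
Environment:
  200–1700 m, environment: Δz = 1.5 km ⇒ ΔT = -8.85°C; T = -3.85°C
T_parcel − T_env = -4.8 − (-3.85) = -0.95°C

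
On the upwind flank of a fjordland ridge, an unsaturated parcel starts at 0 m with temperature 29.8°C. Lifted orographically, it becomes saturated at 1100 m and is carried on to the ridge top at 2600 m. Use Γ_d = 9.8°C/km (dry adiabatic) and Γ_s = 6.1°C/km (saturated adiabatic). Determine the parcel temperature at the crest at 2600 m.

Dry to 1100 m: -9.8 × 1.1 km = -10.78°C, so T = 19.02°C.
Saturated to 2600 m: -6.1 × 1.5 km = -9.15°C, so T = 9.87°C.

9.87°C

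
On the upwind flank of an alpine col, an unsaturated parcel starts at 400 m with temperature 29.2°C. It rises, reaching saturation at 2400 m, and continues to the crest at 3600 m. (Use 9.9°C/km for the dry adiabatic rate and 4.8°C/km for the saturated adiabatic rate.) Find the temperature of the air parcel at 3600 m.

3.64°C

400 → 2400 m (dry, 9.9°C/km): ΔT = -9.9 × 2 = -19.8°C → T = 9.4°C
2400 → 3600 m (saturated, 4.8°C/km): ΔT = -4.8 × 1.2 = -5.76°C → T = 3.64°C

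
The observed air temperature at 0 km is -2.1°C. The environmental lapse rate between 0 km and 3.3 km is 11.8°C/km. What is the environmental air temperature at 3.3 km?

-41.04°C

From 0 m to 3300 m (environmental): cools by 11.8 × 3.3 = 38.94°C, giving -41.04°C.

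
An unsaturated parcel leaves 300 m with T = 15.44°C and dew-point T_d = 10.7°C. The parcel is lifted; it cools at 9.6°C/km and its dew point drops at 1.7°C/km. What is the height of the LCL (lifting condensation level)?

T and T_d converge at 9.6 − 1.7 = 7.9°C per km
Height above start = (15.44 − 10.7) / 7.9 = 0.6 km
LCL altitude = 300 m + 600 m = 900 m

900 m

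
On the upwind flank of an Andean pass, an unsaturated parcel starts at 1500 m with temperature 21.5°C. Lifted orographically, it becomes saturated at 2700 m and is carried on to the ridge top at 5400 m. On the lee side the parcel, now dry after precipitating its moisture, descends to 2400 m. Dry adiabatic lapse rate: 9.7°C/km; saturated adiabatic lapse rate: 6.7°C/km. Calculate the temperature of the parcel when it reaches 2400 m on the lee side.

Dry to 2700 m: -9.7 × 1.2 km = -11.64°C, so T = 9.86°C.
Saturated to 5400 m: -6.7 × 2.7 km = -18.09°C, so T = -8.23°C.
Dry descent to 2400 m: +9.7 × 3 km = +29.1°C, so T = 20.87°C.

20.87°C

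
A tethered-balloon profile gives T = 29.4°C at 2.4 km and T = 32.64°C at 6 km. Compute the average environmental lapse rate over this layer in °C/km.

Γ = −ΔT/Δz = (29.4 − 32.64) / (6000 − 2400) m
  = -3.24°C / 3.6 km = -0.9°C/km

-0.9°C/km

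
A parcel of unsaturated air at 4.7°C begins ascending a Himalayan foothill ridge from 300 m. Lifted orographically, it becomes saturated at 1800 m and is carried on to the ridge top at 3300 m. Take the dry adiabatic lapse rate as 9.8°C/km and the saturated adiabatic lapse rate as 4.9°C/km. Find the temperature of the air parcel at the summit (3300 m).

-17.35°C

Dry to 1800 m: -9.8 × 1.5 km = -14.7°C, so T = -10°C.
Saturated to 3300 m: -4.9 × 1.5 km = -7.35°C, so T = -17.35°C.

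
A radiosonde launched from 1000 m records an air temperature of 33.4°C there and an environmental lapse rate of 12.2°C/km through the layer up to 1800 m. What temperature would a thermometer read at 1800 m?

23.64°C

Environmental to 1800 m: -12.2 × 0.8 km = -9.76°C, so T = 23.64°C.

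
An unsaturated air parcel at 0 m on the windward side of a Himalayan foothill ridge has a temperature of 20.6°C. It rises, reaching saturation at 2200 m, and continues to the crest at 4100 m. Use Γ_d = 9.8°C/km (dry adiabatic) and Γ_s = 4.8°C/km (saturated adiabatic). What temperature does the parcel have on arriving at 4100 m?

-10.08°C

Dry to 2200 m: -9.8 × 2.2 km = -21.56°C, so T = -0.96°C.
Saturated to 4100 m: -4.8 × 1.9 km = -9.12°C, so T = -10.08°C.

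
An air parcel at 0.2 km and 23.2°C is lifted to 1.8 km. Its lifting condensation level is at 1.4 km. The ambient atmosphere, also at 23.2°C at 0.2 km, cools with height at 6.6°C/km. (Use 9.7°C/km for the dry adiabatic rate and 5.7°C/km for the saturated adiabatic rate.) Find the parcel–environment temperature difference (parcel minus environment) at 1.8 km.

-3.36°C (parcel cooler than environment)

Parcel:
  200–1400 m, dry: Δz = 1.2 km ⇒ ΔT = -11.64°C; T = 11.56°C
  1400–1800 m, saturated: Δz = 0.4 km ⇒ ΔT = -2.28°C; T = 9.28°C
Environment:
  200–1800 m, environment: Δz = 1.6 km ⇒ ΔT = -10.56°C; T = 12.64°C
T_parcel − T_env = 9.28 − 12.64 = -3.36°C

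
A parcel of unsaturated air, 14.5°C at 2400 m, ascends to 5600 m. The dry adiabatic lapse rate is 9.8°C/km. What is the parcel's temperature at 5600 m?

-16.86°C

From 2400 m to 5600 m (dry adiabatic): cools by 9.8 × 3.2 = 31.36°C, giving -16.86°C.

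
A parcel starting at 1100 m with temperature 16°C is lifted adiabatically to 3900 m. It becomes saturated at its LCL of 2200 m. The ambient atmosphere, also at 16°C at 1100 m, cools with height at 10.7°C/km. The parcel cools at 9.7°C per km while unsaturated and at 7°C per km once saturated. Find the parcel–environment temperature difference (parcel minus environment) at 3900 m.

Parcel:
  1100 → 2200 m (dry, 9.7°C/km): ΔT = -9.7 × 1.1 = -10.67°C → T = 5.33°C
  2200 → 3900 m (saturated, 7°C/km): ΔT = -7 × 1.7 = -11.9°C → T = -6.57°C
Environment:
  1100 → 3900 m (environment, 10.7°C/km): ΔT = -10.7 × 2.8 = -29.96°C → T = -13.96°C
T_parcel − T_env = -6.57 − (-13.96) = +7.39°C

+7.39°C (parcel warmer than environment)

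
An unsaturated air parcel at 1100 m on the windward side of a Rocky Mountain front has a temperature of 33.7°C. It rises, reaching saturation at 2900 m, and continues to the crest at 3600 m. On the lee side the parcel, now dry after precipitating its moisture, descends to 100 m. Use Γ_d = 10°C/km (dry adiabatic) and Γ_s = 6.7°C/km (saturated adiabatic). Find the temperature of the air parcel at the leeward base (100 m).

Dry to 2900 m: -10 × 1.8 km = -18°C, so T = 15.7°C.
Saturated to 3600 m: -6.7 × 0.7 km = -4.69°C, so T = 11.01°C.
Dry descent to 100 m: +10 × 3.5 km = +35°C, so T = 46.01°C.

46.01°C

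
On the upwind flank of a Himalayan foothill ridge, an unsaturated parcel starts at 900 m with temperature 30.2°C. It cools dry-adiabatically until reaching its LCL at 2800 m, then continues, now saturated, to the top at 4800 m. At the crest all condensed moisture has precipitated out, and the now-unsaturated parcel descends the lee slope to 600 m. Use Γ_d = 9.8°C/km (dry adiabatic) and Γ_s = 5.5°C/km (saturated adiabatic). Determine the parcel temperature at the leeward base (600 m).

Dry to 2800 m: -9.8 × 1.9 km = -18.62°C, so T = 11.58°C.
Saturated to 4800 m: -5.5 × 2 km = -11°C, so T = 0.58°C.
Dry descent to 600 m: +9.8 × 4.2 km = +41.16°C, so T = 41.74°C.

41.74°C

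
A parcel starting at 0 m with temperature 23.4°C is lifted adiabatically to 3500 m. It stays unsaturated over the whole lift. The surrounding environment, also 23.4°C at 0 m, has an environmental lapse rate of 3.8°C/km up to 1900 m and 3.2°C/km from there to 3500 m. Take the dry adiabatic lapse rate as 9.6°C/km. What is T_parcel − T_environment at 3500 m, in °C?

Parcel:
  Dry to 3500 m: -9.6 × 3.5 km = -33.6°C, so T = -10.2°C.
Environment:
  Environment, lower layer to 1900 m: -3.8 × 1.9 km = -7.22°C, so T = 16.18°C.
  Environment, upper layer to 3500 m: -3.2 × 1.6 km = -5.12°C, so T = 11.06°C.
T_parcel − T_env = -10.2 − 11.06 = -21.26°C

-21.26°C (parcel cooler than environment)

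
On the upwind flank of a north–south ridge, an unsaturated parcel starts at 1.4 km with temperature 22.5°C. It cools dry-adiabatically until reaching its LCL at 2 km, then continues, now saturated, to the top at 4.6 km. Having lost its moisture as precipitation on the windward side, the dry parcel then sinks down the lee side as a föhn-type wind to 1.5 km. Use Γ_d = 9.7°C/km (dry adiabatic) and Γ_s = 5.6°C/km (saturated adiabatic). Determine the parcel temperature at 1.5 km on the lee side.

1400 → 2000 m (dry, 9.7°C/km): ΔT = -9.7 × 0.6 = -5.82°C → T = 16.68°C
2000 → 4600 m (saturated, 5.6°C/km): ΔT = -5.6 × 2.6 = -14.56°C → T = 2.12°C
4600 → 1500 m (dry descent, 9.7°C/km): ΔT = +9.7 × 3.1 = +30.07°C → T = 32.19°C

32.19°C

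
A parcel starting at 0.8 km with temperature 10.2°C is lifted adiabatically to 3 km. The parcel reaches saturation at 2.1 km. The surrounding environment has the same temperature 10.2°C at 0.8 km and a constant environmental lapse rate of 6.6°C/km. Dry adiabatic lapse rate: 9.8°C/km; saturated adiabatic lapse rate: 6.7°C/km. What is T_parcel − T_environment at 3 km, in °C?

Parcel:
  800–2100 m, dry: Δz = 1.3 km ⇒ ΔT = -12.74°C; T = -2.54°C
  2100–3000 m, saturated: Δz = 0.9 km ⇒ ΔT = -6.03°C; T = -8.57°C
Environment:
  800–3000 m, environment: Δz = 2.2 km ⇒ ΔT = -14.52°C; T = -4.32°C
T_parcel − T_env = -8.57 − (-4.32) = -4.25°C

-4.25°C (parcel cooler than environment)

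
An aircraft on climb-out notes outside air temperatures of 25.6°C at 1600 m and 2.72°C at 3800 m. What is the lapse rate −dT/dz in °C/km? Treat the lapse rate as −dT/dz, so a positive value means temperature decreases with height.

Γ = −ΔT/Δz = (25.6 − 2.72) / (3800 − 1600) m
  = 22.88°C / 2.2 km = 10.4°C/km

10.4°C/km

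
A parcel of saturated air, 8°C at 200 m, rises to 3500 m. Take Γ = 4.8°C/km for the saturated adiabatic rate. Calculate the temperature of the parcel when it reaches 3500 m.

From 200 m to 3500 m (saturated adiabatic): cools by 4.8 × 3.3 = 15.84°C, giving -7.84°C.

-7.84°C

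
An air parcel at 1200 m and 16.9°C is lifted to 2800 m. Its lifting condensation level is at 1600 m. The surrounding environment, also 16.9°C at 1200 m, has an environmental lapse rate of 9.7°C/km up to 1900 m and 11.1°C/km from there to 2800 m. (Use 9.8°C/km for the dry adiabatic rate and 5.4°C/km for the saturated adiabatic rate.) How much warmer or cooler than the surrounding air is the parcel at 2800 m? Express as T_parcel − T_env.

+6.38°C (parcel warmer than environment)

Parcel:
  1200–1600 m, dry: Δz = 0.4 km ⇒ ΔT = -3.92°C; T = 12.98°C
  1600–2800 m, saturated: Δz = 1.2 km ⇒ ΔT = -6.48°C; T = 6.5°C
Environment:
  1200–1900 m, environment, lower layer: Δz = 0.7 km ⇒ ΔT = -6.79°C; T = 10.11°C
  1900–2800 m, environment, upper layer: Δz = 0.9 km ⇒ ΔT = -9.99°C; T = 0.12°C
T_parcel − T_env = 6.5 − 0.12 = +6.38°C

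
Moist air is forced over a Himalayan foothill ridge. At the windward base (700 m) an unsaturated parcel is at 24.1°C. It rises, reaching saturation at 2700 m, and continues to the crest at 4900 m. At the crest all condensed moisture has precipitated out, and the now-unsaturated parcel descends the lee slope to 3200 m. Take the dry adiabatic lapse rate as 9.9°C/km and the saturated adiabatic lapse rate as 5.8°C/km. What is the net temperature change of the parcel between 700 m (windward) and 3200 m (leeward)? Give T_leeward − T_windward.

-15.73°C

700 → 2700 m (dry, 9.9°C/km): ΔT = -9.9 × 2 = -19.8°C → T = 4.3°C
2700 → 4900 m (saturated, 5.8°C/km): ΔT = -5.8 × 2.2 = -12.76°C → T = -8.46°C
4900 → 3200 m (dry descent, 9.9°C/km): ΔT = +9.9 × 1.7 = +16.83°C → T = 8.37°C
Net change vs windward start: 8.37 − 24.1 = -15.73°C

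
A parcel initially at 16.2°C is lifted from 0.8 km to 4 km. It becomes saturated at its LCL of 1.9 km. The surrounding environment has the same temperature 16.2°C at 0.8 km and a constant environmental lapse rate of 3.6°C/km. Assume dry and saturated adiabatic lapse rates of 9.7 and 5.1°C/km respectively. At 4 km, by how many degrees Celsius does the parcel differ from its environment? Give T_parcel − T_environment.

Parcel:
  800–1900 m, dry: Δz = 1.1 km ⇒ ΔT = -10.67°C; T = 5.53°C
  1900–4000 m, saturated: Δz = 2.1 km ⇒ ΔT = -10.71°C; T = -5.18°C
Environment:
  800–4000 m, environment: Δz = 3.2 km ⇒ ΔT = -11.52°C; T = 4.68°C
T_parcel − T_env = -5.18 − 4.68 = -9.86°C

-9.86°C (parcel cooler than environment)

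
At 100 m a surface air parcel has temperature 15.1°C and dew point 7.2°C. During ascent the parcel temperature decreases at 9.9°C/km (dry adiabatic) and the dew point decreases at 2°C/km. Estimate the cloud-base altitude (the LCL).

1100 m

T and T_d converge at 9.9 − 2 = 7.9°C per km
Height above start = (15.1 − 7.2) / 7.9 = 1 km
LCL altitude = 100 m + 1000 m = 1100 m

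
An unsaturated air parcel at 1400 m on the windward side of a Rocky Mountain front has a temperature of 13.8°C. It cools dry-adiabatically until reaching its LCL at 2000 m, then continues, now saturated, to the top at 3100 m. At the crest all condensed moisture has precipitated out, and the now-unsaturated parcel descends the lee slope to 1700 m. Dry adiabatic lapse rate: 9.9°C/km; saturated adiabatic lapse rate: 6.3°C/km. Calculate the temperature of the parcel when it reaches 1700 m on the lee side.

From 1400 m to 2000 m (dry): cools by 9.9 × 0.6 = 5.94°C, giving 7.86°C.
From 2000 m to 3100 m (saturated): cools by 6.3 × 1.1 = 6.93°C, giving 0.93°C.
From 3100 m to 1700 m (dry descent): warms by 9.9 × 1.4 = 13.86°C, giving 14.79°C.

14.79°C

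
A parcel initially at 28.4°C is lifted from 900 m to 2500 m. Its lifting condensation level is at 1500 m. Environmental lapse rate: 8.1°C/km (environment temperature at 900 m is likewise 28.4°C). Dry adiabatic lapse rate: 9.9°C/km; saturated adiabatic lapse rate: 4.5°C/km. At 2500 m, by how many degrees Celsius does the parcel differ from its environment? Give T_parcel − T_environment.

Parcel:
  900–1500 m, dry: Δz = 0.6 km ⇒ ΔT = -5.94°C; T = 22.46°C
  1500–2500 m, saturated: Δz = 1 km ⇒ ΔT = -4.5°C; T = 17.96°C
Environment:
  900–2500 m, environment: Δz = 1.6 km ⇒ ΔT = -12.96°C; T = 15.44°C
T_parcel − T_env = 17.96 − 15.44 = +2.52°C

+2.52°C (parcel warmer than environment)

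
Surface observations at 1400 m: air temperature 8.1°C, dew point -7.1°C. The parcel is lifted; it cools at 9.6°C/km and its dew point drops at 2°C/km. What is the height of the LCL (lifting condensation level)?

3400 m

T and T_d converge at 9.6 − 2 = 7.6°C per km
Height above start = (8.1 − (-7.1)) / 7.6 = 2 km
LCL altitude = 1400 m + 2000 m = 3400 m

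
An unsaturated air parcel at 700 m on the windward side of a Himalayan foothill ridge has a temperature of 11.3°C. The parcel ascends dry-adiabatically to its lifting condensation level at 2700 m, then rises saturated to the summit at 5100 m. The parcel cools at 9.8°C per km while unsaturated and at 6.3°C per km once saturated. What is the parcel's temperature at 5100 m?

-23.42°C

Dry to 2700 m: -9.8 × 2 km = -19.6°C, so T = -8.3°C.
Saturated to 5100 m: -6.3 × 2.4 km = -15.12°C, so T = -23.42°C.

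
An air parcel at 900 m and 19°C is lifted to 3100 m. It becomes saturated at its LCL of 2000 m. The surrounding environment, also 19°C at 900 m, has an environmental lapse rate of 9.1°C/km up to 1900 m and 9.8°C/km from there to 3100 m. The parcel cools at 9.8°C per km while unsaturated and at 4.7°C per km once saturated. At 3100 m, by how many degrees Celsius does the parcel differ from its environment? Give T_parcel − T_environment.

+4.91°C (parcel warmer than environment)

Parcel:
  900 → 2000 m (dry, 9.8°C/km): ΔT = -9.8 × 1.1 = -10.78°C → T = 8.22°C
  2000 → 3100 m (saturated, 4.7°C/km): ΔT = -4.7 × 1.1 = -5.17°C → T = 3.05°C
Environment:
  900 → 1900 m (environment, lower layer, 9.1°C/km): ΔT = -9.1 × 1 = -9.1°C → T = 9.9°C
  1900 → 3100 m (environment, upper layer, 9.8°C/km): ΔT = -9.8 × 1.2 = -11.76°C → T = -1.86°C
T_parcel − T_env = 3.05 − (-1.86) = +4.91°C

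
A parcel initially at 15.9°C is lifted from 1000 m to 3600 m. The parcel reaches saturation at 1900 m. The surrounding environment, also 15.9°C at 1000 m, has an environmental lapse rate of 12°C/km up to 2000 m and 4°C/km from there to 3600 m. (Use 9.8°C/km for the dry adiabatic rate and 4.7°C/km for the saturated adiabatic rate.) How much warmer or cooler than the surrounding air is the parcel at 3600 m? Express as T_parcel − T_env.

Parcel:
  Dry to 1900 m: -9.8 × 0.9 km = -8.82°C, so T = 7.08°C.
  Saturated to 3600 m: -4.7 × 1.7 km = -7.99°C, so T = -0.91°C.
Environment:
  Environment, lower layer to 2000 m: -12 × 1 km = -12°C, so T = 3.9°C.
  Environment, upper layer to 3600 m: -4 × 1.6 km = -6.4°C, so T = -2.5°C.
T_parcel − T_env = -0.91 − (-2.5) = +1.59°C

+1.59°C (parcel warmer than environment)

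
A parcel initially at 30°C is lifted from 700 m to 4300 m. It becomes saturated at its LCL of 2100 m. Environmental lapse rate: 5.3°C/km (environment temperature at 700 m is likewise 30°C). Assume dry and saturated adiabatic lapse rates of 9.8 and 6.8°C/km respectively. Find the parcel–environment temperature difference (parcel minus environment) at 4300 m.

-9.6°C (parcel cooler than environment)

Parcel:
  Dry to 2100 m: -9.8 × 1.4 km = -13.72°C, so T = 16.28°C.
  Saturated to 4300 m: -6.8 × 2.2 km = -14.96°C, so T = 1.32°C.
Environment:
  Environment to 4300 m: -5.3 × 3.6 km = -19.08°C, so T = 10.92°C.
T_parcel − T_env = 1.32 − 10.92 = -9.6°C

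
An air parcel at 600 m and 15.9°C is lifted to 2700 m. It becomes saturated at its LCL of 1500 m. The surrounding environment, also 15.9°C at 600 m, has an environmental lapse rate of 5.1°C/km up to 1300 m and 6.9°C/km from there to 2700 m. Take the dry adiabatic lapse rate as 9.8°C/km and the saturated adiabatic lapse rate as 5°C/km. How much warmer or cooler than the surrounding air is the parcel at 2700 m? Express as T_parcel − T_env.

Parcel:
  600–1500 m, dry: Δz = 0.9 km ⇒ ΔT = -8.82°C; T = 7.08°C
  1500–2700 m, saturated: Δz = 1.2 km ⇒ ΔT = -6°C; T = 1.08°C
Environment:
  600–1300 m, environment, lower layer: Δz = 0.7 km ⇒ ΔT = -3.57°C; T = 12.33°C
  1300–2700 m, environment, upper layer: Δz = 1.4 km ⇒ ΔT = -9.66°C; T = 2.67°C
T_parcel − T_env = 1.08 − 2.67 = -1.59°C

-1.59°C (parcel cooler than environment)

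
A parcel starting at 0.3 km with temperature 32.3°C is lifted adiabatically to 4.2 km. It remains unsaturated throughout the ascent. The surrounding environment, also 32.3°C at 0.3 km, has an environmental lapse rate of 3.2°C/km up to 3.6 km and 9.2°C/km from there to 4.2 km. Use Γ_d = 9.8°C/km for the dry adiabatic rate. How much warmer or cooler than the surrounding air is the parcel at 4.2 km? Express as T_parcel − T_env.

-22.14°C (parcel cooler than environment)

Parcel:
  300 → 4200 m (dry, 9.8°C/km): ΔT = -9.8 × 3.9 = -38.22°C → T = -5.92°C
Environment:
  300 → 3600 m (environment, lower layer, 3.2°C/km): ΔT = -3.2 × 3.3 = -10.56°C → T = 21.74°C
  3600 → 4200 m (environment, upper layer, 9.2°C/km): ΔT = -9.2 × 0.6 = -5.52°C → T = 16.22°C
T_parcel − T_env = -5.92 − 16.22 = -22.14°C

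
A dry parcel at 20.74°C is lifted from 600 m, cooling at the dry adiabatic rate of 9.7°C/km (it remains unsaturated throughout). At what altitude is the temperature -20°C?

Height above start = (20.74 − (-20)) / 9.7 = 4.2 km
Altitude = 600 m + 4200 m = 4800 m

4800 m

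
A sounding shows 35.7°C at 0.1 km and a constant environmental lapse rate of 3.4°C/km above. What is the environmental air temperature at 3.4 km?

24.48°C

100 → 3400 m (environmental, 3.4°C/km): ΔT = -3.4 × 3.3 = -11.22°C → T = 24.48°C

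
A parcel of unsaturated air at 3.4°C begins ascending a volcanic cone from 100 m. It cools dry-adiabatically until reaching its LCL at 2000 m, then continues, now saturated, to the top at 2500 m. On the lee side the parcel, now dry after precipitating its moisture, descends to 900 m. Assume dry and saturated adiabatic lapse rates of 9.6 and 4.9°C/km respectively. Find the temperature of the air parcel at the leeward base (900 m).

100 → 2000 m (dry, 9.6°C/km): ΔT = -9.6 × 1.9 = -18.24°C → T = -14.84°C
2000 → 2500 m (saturated, 4.9°C/km): ΔT = -4.9 × 0.5 = -2.45°C → T = -17.29°C
2500 → 900 m (dry descent, 9.6°C/km): ΔT = +9.6 × 1.6 = +15.36°C → T = -1.93°C

-1.93°C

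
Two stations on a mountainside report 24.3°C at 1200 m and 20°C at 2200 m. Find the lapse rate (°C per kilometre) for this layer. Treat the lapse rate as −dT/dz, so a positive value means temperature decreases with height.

4.3°C/km

Γ = −ΔT/Δz = (24.3 − 20) / (2200 − 1200) m
  = 4.3°C / 1 km = 4.3°C/km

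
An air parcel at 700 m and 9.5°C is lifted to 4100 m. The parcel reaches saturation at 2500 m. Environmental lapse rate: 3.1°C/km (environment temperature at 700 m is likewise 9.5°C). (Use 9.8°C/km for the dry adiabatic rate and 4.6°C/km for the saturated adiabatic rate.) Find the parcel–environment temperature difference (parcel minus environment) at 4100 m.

-14.46°C (parcel cooler than environment)

Parcel:
  700–2500 m, dry: Δz = 1.8 km ⇒ ΔT = -17.64°C; T = -8.14°C
  2500–4100 m, saturated: Δz = 1.6 km ⇒ ΔT = -7.36°C; T = -15.5°C
Environment:
  700–4100 m, environment: Δz = 3.4 km ⇒ ΔT = -10.54°C; T = -1.04°C
T_parcel − T_env = -15.5 − (-1.04) = -14.46°C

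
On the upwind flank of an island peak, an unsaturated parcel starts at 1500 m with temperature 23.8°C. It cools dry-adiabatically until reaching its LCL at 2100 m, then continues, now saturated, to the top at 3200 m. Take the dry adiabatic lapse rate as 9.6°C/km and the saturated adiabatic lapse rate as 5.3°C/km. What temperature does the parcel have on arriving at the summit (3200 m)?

12.21°C

1500 → 2100 m (dry, 9.6°C/km): ΔT = -9.6 × 0.6 = -5.76°C → T = 18.04°C
2100 → 3200 m (saturated, 5.3°C/km): ΔT = -5.3 × 1.1 = -5.83°C → T = 12.21°C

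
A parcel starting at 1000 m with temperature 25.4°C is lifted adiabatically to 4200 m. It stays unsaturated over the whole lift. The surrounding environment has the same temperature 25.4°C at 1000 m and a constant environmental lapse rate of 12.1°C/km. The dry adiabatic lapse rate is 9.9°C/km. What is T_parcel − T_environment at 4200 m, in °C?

+7.04°C (parcel warmer than environment)

Parcel:
  1000 → 4200 m (dry, 9.9°C/km): ΔT = -9.9 × 3.2 = -31.68°C → T = -6.28°C
Environment:
  1000 → 4200 m (environment, 12.1°C/km): ΔT = -12.1 × 3.2 = -38.72°C → T = -13.32°C
T_parcel − T_env = -6.28 − (-13.32) = +7.04°C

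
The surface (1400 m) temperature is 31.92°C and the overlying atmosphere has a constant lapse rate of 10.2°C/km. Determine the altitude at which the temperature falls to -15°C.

6000 m

Height above start = (31.92 − (-15)) / 10.2 = 4.6 km
Altitude = 1400 m + 4600 m = 6000 m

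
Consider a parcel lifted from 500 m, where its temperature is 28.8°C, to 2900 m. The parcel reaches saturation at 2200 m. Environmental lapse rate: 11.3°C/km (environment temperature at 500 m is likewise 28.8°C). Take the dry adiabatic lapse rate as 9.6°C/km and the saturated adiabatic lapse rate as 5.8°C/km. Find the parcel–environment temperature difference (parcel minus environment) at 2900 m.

Parcel:
  From 500 m to 2200 m (dry): cools by 9.6 × 1.7 = 16.32°C, giving 12.48°C.
  From 2200 m to 2900 m (saturated): cools by 5.8 × 0.7 = 4.06°C, giving 8.42°C.
Environment:
  From 500 m to 2900 m (environment): cools by 11.3 × 2.4 = 27.12°C, giving 1.68°C.
T_parcel − T_env = 8.42 − 1.68 = +6.74°C

+6.74°C (parcel warmer than environment)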